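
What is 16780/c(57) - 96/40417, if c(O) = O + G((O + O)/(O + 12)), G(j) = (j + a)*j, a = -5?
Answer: 358763736748/1100433659 ≈ 326.02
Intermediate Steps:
G(j) = j*(-5 + j) (G(j) = (j - 5)*j = (-5 + j)*j = j*(-5 + j))
c(O) = O + 2*O*(-5 + 2*O/(12 + O))/(12 + O) (c(O) = O + ((O + O)/(O + 12))*(-5 + (O + O)/(O + 12)) = O + ((2*O)/(12 + O))*(-5 + (2*O)/(12 + O)) = O + (2*O/(12 + O))*(-5 + 2*O/(12 + O)) = O + 2*O*(-5 + 2*O/(12 + O))/(12 + O))
16780/c(57) - 96/40417 = 16780/((57*(-120 + (12 + 57)**2 - 6*57)/(12 + 57)**2)) - 96/40417 = 16780/((57*(-120 + 69**2 - 342)/69**2)) - 96*1/40417 = 16780/((57*(1/4761)*(-120 + 4761 - 342))) - 96/40417 = 16780/((57*(1/4761)*4299)) - 96/40417 = 16780/(27227/529) - 96/40417 = 16780*(529/27227) - 96/40417 = 8876620/27227 - 96/40417 = 358763736748/1100433659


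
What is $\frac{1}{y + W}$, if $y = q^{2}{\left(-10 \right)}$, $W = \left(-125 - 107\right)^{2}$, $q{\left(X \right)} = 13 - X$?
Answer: $\frac{1}{54353} \approx 1.8398 \cdot 10^{-5}$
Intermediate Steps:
$W = 53824$ ($W = \left(-232\right)^{2} = 53824$)
$y = 529$ ($y = \left(13 - -10\right)^{2} = \left(13 + 10\right)^{2} = 23^{2} = 529$)
$\frac{1}{y + W} = \frac{1}{529 + 53824} = \frac{1}{54353}$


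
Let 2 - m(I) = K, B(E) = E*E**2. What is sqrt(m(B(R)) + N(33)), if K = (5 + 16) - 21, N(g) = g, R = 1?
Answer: sqrt(35) ≈ 5.9161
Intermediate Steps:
B(E) = E**3
K = 0 (K = 21 - 21 = 0)
m(I) = 2 (m(I) = 2 - 1*0 = 2 + 0 = 2)
sqrt(m(B(R)) + N(33)) = sqrt(2 + 33) = sqrt(35)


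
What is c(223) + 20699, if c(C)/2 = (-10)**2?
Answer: 20899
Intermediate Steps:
c(C) = 200 (c(C) = 2*(-10)**2 = 2*100 = 200)
c(223) + 20699 = 200 + 20699 = 20899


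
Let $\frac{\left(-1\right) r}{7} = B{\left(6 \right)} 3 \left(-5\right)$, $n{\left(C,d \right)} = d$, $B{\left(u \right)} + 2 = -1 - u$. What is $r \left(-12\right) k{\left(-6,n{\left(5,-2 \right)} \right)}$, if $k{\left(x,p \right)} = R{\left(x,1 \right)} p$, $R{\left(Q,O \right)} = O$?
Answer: $-22680$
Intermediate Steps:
$B{\left(u \right)} = -3 - u$ ($B{\left(u \right)} = -2 - \left(1 + u\right) = -3 - u$)
$k{\left(x,p \right)} = p$ ($k{\left(x,p \right)} = 1 p = p$)
$r = -945$ ($r = - 7 \left(-3 - 6\right) 3 \left(-5\right) = - 7 \left(-9\right) 3 \left(-5\right) = - 7 \left(\left(-27\right) \left(-5\right)\right) = \left(-7\right) 135 = -945$)
$r \left(-12\right) k{\left(-6,n{\left(5,-2 \right)} \right)} = \left(-945\right) \left(-12\right) \left(-2\right) = 11340 \left(-2\right) = -22680$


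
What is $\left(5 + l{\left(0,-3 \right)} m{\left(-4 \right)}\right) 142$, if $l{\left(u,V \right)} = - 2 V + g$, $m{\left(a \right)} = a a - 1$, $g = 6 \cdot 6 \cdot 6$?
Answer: $473570$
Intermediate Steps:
$g = 216$ ($g = 6 \cdot 36 = 216$)
$m{\left(a \right)} = -1 + a^{2}$ ($m{\left(a \right)} = a^{2} - 1 = -1 + a^{2}$)
$l{\left(u,V \right)} = 216 - 2 V$ ($l{\left(u,V \right)} = - 2 V + 216 = 216 - 2 V$)
$\left(5 + l{\left(0,-3 \right)} m{\left(-4 \right)}\right) 142 = \left(5 + \left(216 - -6\right) \left(-1 + \left(-4\right)^{2}\right)\right) 142 = \left(5 + \left(216 + 6\right) \left(-1 + 16\right)\right) 142 = \left(5 + 222 \cdot 15\right) 142 = \left(5 + 3330\right) 142 = 3335 \cdot 142 = 473570$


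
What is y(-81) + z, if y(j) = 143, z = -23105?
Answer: -22962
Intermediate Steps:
y(-81) + z = 143 - 23105 = -22962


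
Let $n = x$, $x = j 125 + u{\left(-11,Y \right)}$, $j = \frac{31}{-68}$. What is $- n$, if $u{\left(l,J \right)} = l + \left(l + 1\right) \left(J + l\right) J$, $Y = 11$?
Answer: $\frac{4623}{68} \approx 67.985$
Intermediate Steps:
$j = - \frac{31}{68}$ ($j = 31 \left(- \frac{1}{68}\right) = - \frac{31}{68} \approx -0.45588$)
$u{\left(l,J \right)} = l + J \left(1 + l\right) \left(J + l\right)$ ($u{\left(l,J \right)} = l + \left(1 + l\right) \left(J + l\right) J = l + J \left(1 + l\right) \left(J + l\right)$)
$x = - \frac{4623}{68}$ ($x = \left(- \frac{31}{68}\right) 125 + \left(-11 + 11^{2} + 11 \left(-11\right) + 11 \left(-11\right)^{2} - 11 \cdot 11^{2}\right) = - \frac{3875}{68} - 11 = - \frac{4623}{68} \approx -67.985$)
$n = - \frac{4623}{68} \approx -67.985$
$- n = \left(-1\right) \left(- \frac{4623}{68}\right) = \frac{4623}{68}$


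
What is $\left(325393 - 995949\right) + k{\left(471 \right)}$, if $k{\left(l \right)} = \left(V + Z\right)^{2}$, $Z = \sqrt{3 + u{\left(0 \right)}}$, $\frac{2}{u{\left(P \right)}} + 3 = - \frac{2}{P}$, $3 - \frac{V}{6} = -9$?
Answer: $-665369 + 144 \sqrt{3} \approx -6.6512 \cdot 10^{5}$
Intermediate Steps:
$V = 72$ ($V = 18 - -54 = 18 + 54 = 72$)
$u{\left(P \right)} = \frac{2}{-3 - \frac{2}{P}}$
$Z = \sqrt{3}$ ($Z = \sqrt{3 - \frac{0}{2 + 3 \cdot 0}} = \sqrt{3 - \frac{0}{2 + 0}} = \sqrt{3 - \frac{0}{2}} = \sqrt{3 - 0 \cdot \frac{1}{2}} = \sqrt{3 + 0} = \sqrt{3} \approx 1.732$)
$k{\left(l \right)} = \left(72 + \sqrt{3}\right)^{2}$
$\left(325393 - 995949\right) + k{\left(471 \right)} = \left(325393 - 995949\right) + \left(72 + \sqrt{3}\right)^{2} = -670556 + \left(72 + \sqrt{3}\right)^{2}$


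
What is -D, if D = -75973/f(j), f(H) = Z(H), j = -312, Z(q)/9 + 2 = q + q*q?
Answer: 75973/873270 ≈ 0.086998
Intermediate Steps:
Z(q) = -18 + 9*q + 9*q**2 (Z(q) = -18 + 9*(q + q*q) = -18 + 9*(q + q**2) = -18 + (9*q + 9*q**2) = -18 + 9*q + 9*q**2)
f(H) = -18 + 9*H + 9*H**2
D = -75973/873270 (D = -75973/(-18 + 9*(-312) + 9*(-312)**2) = -75973/(-18 - 2808 + 9*97344) = -75973/(-18 - 2808 + 876096) = -75973/873270 ≈ -0.086998)
-D = -1*(-75973/873270) = 75973/873270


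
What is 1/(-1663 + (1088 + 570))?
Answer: -⅕ ≈ -0.20000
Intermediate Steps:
1/(-1663 + (1088 + 570)) = 1/(-1663 + 1658) = 1/(-5) = -⅕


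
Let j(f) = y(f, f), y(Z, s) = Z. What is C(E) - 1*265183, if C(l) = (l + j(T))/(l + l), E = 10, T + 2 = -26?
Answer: -2651839/10 ≈ -2.6518e+5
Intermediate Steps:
T = -28 (T = -2 - 26 = -28)
j(f) = f
C(l) = (-28 + l)/(2*l) (C(l) = (l - 28)/(l + l) = (-28 + l)/((2*l)) = (-28 + l)*(1/(2*l)) = (-28 + l)/(2*l))
C(E) - 1*265183 = (½)*(-28 + 10)/10 - 1*265183 = (½)*(⅒)*(-18) - 265183 = -9/10 - 265183 = -2651839/10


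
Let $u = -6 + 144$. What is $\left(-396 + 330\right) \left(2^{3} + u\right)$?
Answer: $-9636$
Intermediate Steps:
$u = 138$
$\left(-396 + 330\right) \left(2^{3} + u\right) = \left(-396 + 330\right) \left(2^{3} + 138\right) = - 66 \left(8 + 138\right) = \left(-66\right) 146 = -9636$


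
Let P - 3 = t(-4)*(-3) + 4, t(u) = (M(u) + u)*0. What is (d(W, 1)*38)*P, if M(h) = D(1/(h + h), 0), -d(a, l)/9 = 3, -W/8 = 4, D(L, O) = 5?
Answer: -7182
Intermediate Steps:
W = -32 (W = -8*4 = -32)
d(a, l) = -27 (d(a, l) = -9*3 = -27)
M(h) = 5
t(u) = 0 (t(u) = (5 + u)*0 = 0)
P = 7 (P = 3 + (0*(-3) + 4) = 3 + (0 + 4) = 3 + 4 = 7)
(d(W, 1)*38)*P = -27*38*7 = -1026*7 = -7182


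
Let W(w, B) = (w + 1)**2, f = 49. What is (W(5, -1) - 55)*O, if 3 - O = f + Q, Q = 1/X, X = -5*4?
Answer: 17461/20 ≈ 873.05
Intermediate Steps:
W(w, B) = (1 + w)**2
X = -20
Q = -1/20 (Q = 1/(-20) = -1/20 ≈ -0.050000)
O = -919/20 (O = 3 - (49 - 1/20) = 3 - 1*979/20 = 3 - 979/20 = -919/20 ≈ -45.950)
(W(5, -1) - 55)*O = ((1 + 5)**2 - 55)*(-919/20) = (6**2 - 55)*(-919/20) = (36 - 55)*(-919/20) = -19*(-919/20) = 17461/20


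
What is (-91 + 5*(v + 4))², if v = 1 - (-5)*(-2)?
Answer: 13456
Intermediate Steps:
v = -9 (v = 1 - 1*10 = 1 - 10 = -9)
(-91 + 5*(v + 4))² = (-91 + 5*(-9 + 4))² = (-91 + 5*(-5))² = (-91 - 25)² = (-116)² = 13456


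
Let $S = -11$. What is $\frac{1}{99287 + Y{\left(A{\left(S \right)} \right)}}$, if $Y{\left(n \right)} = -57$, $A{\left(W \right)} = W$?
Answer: $\frac{1}{99230} \approx 1.0078 \cdot 10^{-5}$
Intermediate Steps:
$\frac{1}{99287 + Y{\left(A{\left(S \right)} \right)}} = \frac{1}{99287 - 57} = \frac{1}{99230}$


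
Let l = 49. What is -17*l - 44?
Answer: -877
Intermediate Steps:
-17*l - 44 = -17*49 - 44 = -833 - 44 = -877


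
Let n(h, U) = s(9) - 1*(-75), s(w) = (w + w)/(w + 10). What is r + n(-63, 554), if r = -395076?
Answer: -7505001/19 ≈ -3.9500e+5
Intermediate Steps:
s(w) = 2*w/(10 + w) (s(w) = (2*w)/(10 + w) = 2*w/(10 + w))
n(h, U) = 1443/19 (n(h, U) = 2*9/(10 + 9) - 1*(-75) = 2*9/19 + 75 = 2*9*(1/19) + 75 = 18/19 + 75 = 1443/19)
r + n(-63, 554) = -395076 + 1443/19 = -7505001/19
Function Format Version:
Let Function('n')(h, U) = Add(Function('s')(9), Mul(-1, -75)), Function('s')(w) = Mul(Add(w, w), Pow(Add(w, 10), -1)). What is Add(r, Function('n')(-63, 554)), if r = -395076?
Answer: Rational(-7505001, 19) ≈ -3.9500e+5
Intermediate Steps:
Function('s')(w) = Mul(2, w, Pow(Add(10, w), -1)) (Function('s')(w) = Mul(Mul(2, w), Pow(Add(10, w), -1)) = Mul(2, w, Pow(Add(10, w), -1)))
Function('n')(h, U) = Rational(1443, 19) (Function('n')(h, U) = Add(Mul(2, 9, Pow(Add(10, 9), -1)), Mul(-1, -75)) = Add(Mul(2, 9, Pow(19, -1)), 75) = Add(Mul(2, 9, Rational(1, 19)), 75) = Add(Rational(18, 19), 75) = Rational(1443, 19))
Add(r, Function('n')(-63, 554)) = Add(-395076, Rational(1443, 19)) = Rational(-7505001, 19)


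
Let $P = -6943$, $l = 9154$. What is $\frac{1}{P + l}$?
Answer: $\frac{1}{2211} \approx 0.00045228$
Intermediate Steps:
$\frac{1}{P + l} = \frac{1}{-6943 + 9154} = \frac{1}{2211}$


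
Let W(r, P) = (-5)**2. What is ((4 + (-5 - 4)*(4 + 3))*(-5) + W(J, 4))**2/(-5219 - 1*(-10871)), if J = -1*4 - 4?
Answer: 25600/1413 ≈ 18.117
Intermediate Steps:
J = -8 (J = -4 - 4 = -8)
W(r, P) = 25
((4 + (-5 - 4)*(4 + 3))*(-5) + W(J, 4))**2/(-5219 - 1*(-10871)) = ((4 + (-5 - 4)*(4 + 3))*(-5) + 25)**2/(-5219 - 1*(-10871)) = ((4 - 9*7)*(-5) + 25)**2/(-5219 + 10871) = ((4 - 63)*(-5) + 25)**2/5652 = (-59*(-5) + 25)**2*(1/5652) = (295 + 25)**2*(1/5652) = 320**2*(1/5652) = 102400*(1/5652) = 25600/1413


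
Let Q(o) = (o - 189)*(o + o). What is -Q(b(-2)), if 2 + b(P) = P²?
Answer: 748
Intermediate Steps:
b(P) = -2 + P²
Q(o) = 2*o*(-189 + o) (Q(o) = (-189 + o)*(2*o) = 2*o*(-189 + o))
-Q(b(-2)) = -2*(-2 + (-2)²)*(-189 + (-2 + (-2)²)) = -2*(-2 + 4)*(-189 + (-2 + 4)) = -2*2*(-189 + 2) = -2*2*(-187) = -1*(-748) = 748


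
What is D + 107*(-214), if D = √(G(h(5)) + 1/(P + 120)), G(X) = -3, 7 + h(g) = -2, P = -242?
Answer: -22898 + I*√44774/122 ≈ -22898.0 + 1.7344*I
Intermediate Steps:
h(g) = -9 (h(g) = -7 - 2 = -9)
D = I*√44774/122 (D = √(-3 + 1/(-242 + 120)) = √(-3 + 1/(-122)) = √(-3 - 1/122) = √(-367/122) = I*√44774/122 ≈ 1.7344*I)
D + 107*(-214) = I*√44774/122 + 107*(-214) = I*√44774/122 - 22898 = -22898 + I*√44774/122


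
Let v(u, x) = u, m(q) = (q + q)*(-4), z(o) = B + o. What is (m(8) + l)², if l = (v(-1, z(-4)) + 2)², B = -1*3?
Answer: 3969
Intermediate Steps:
B = -3
z(o) = -3 + o
m(q) = -8*q (m(q) = (2*q)*(-4) = -8*q)
l = 1 (l = (-1 + 2)² = 1² = 1)
(m(8) + l)² = (-8*8 + 1)² = (-64 + 1)² = (-63)² = 3969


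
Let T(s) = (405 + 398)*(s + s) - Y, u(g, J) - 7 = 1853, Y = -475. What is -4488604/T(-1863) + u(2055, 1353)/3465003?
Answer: 5186196840464/3455188956503 ≈ 1.5010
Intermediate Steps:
u(g, J) = 1860 (u(g, J) = 7 + 1853 = 1860)
T(s) = 475 + 1606*s (T(s) = (405 + 398)*(s + s) - 1*(-475) = 803*(2*s) + 475 = 1606*s + 475 = 475 + 1606*s)
-4488604/T(-1863) + u(2055, 1353)/3465003 = -4488604/(475 + 1606*(-1863)) + 1860/3465003 = -4488604/(475 - 2991978) + 1860*(1/3465003) = -4488604/(-2991503) + 620/1155001 = -4488604*(-1/2991503) + 620/1155001 = 4488604/2991503 + 620/1155001 = 5186196840464/3455188956503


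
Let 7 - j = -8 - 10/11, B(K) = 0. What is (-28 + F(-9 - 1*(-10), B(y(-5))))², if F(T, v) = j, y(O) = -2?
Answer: 17689/121 ≈ 146.19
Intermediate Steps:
j = 175/11 (j = 7 - (-8 - 10/11) = 7 - 1*(-98/11) = 7 + 98/11 = 175/11 ≈ 15.909)
F(T, v) = 175/11
(-28 + F(-9 - 1*(-10), B(y(-5))))² = (-28 + 175/11)² = (-133/11)² = 17689/121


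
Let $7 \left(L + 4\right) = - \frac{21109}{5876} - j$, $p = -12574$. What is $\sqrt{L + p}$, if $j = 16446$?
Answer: $\frac{i \sqrt{6313927566583}}{20566} \approx 122.18 i$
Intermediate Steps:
$L = - \frac{96822333}{41132}$ ($L = -4 + \frac{- \frac{21109}{5876} - 16446}{7} = -4 + \frac{1}{7} \left(- \frac{96657805}{5876}\right) = -4 - \frac{96657805}{41132} = - \frac{96822333}{41132} \approx -2353.9$)
$\sqrt{L + p} = \sqrt{- \frac{96822333}{41132} - 12574} = \sqrt{- \frac{614016101}{41132}} = \frac{i \sqrt{6313927566583}}{20566}$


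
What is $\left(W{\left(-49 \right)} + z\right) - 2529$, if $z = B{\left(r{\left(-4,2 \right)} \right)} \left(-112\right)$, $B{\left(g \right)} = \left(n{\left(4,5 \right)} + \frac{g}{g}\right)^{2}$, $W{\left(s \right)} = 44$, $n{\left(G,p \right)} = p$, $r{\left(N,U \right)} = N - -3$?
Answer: $-6517$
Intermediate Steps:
$r{\left(N,U \right)} = 3 + N$ ($r{\left(N,U \right)} = N + 3 = 3 + N$)
$B{\left(g \right)} = 36$ ($B{\left(g \right)} = \left(5 + \frac{g}{g}\right)^{2} = \left(5 + 1\right)^{2} = 6^{2} = 36$)
$z = -4032$ ($z = 36 \left(-112\right) = -4032$)
$\left(W{\left(-49 \right)} + z\right) - 2529 = \left(44 - 4032\right) - 2529 = -3988 - 2529 = -6517$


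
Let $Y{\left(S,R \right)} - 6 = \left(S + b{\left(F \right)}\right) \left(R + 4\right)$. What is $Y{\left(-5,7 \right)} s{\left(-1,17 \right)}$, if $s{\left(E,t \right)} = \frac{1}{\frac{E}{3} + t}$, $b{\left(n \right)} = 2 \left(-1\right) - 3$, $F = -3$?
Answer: $- \frac{156}{25} \approx -6.24$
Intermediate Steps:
$b{\left(n \right)} = -5$ ($b{\left(n \right)} = -2 - 3 = -5$)
$Y{\left(S,R \right)} = 6 + \left(-5 + S\right) \left(4 + R\right)$ ($Y{\left(S,R \right)} = 6 + \left(S - 5\right) \left(R + 4\right) = 6 + \left(-5 + S\right) \left(4 + R\right)$)
$s{\left(E,t \right)} = \frac{1}{t + \frac{E}{3}}$ ($s{\left(E,t \right)} = \frac{1}{E \frac{1}{3} + t} = \frac{1}{\frac{E}{3} + t} = \frac{1}{t + \frac{E}{3}}$)
$Y{\left(-5,7 \right)} s{\left(-1,17 \right)} = \left(-14 - 35 + 4 \left(-5\right) + 7 \left(-5\right)\right) \frac{3}{-1 + 3 \cdot 17} = \left(-14 - 35 - 20 - 35\right) \frac{3}{-1 + 51} = - 104 \cdot \frac{3}{50} = - 104 \cdot 3 \cdot \frac{1}{50} = \left(-104\right) \frac{3}{50} = - \frac{156}{25}$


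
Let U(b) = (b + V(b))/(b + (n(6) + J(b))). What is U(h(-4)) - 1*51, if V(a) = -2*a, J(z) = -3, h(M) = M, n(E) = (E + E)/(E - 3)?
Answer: -157/3 ≈ -52.333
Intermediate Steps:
n(E) = 2*E/(-3 + E) (n(E) = (2*E)/(-3 + E) = 2*E/(-3 + E))
U(b) = -b/(1 + b) (U(b) = (b - 2*b)/(b + (2*6/(-3 + 6) - 3)) = (-b)/(b + (2*6/3 - 3)) = (-b)/(b + (2*6*(⅓) - 3)) = (-b)/(b + (4 - 3)) = (-b)/(b + 1) = (-b)/(1 + b) = -b/(1 + b))
U(h(-4)) - 1*51 = -1*(-4)/(1 - 4) - 1*51 = -1*(-4)/(-3) - 51 = -1*(-4)*(-⅓) - 51 = -4/3 - 51 = -157/3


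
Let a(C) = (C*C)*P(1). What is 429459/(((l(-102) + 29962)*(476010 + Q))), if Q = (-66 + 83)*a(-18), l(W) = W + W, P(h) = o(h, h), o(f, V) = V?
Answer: 3869/129090204 ≈ 2.9971e-5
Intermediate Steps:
P(h) = h
l(W) = 2*W
a(C) = C² (a(C) = (C*C)*1 = C²*1 = C²)
Q = 5508 (Q = (-66 + 83)*(-18)² = 17*324 = 5508)
429459/(((l(-102) + 29962)*(476010 + Q))) = 429459/(((2*(-102) + 29962)*(476010 + 5508))) = 429459/(((-204 + 29962)*481518)) = 429459/((29758*481518)) = 429459/14329012644 = 429459*(1/14329012644) = 3869/129090204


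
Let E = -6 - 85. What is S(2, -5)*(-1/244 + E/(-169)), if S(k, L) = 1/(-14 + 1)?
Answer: -1695/41236 ≈ -0.041105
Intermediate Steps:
E = -91
S(k, L) = -1/13 (S(k, L) = 1/(-13) = -1/13)
S(2, -5)*(-1/244 + E/(-169)) = -(-1/244 - 91/(-169))/13 = -(-1*1/244 - 91*(-1/169))/13 = -(-1/244 + 7/13)/13 = -1/13*1695/3172 = -1695/41236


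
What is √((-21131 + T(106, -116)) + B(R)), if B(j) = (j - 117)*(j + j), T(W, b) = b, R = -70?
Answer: √4933 ≈ 70.235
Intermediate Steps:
B(j) = 2*j*(-117 + j) (B(j) = (-117 + j)*(2*j) = 2*j*(-117 + j))
√((-21131 + T(106, -116)) + B(R)) = √((-21131 - 116) + 2*(-70)*(-117 - 70)) = √(-21247 + 2*(-70)*(-187)) = √(-21247 + 26180) = √4933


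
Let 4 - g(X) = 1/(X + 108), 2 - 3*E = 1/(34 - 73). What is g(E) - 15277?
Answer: -194196312/12715 ≈ -15273.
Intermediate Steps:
E = 79/117 (E = 2/3 - 1/(3*(34 - 73)) = 2/3 - 1/3/(-39) = 2/3 - 1/3*(-1/39) = 2/3 + 1/117 = 79/117 ≈ 0.67521)
g(X) = 4 - 1/(108 + X) (g(X) = 4 - 1/(X + 108) = 4 - 1/(108 + X))
g(E) - 15277 = (431 + 4*(79/117))/(108 + 79/117) - 15277 = (431 + 316/117)/(12715/117) - 15277 = (117/12715)*(50743/117) - 15277 = 50743/12715 - 15277 = -194196312/12715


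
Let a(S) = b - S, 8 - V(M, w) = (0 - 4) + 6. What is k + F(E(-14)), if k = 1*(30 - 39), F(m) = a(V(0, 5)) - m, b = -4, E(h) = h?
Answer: -5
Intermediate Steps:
V(M, w) = 6 (V(M, w) = 8 - ((0 - 4) + 6) = 8 - (-4 + 6) = 8 - 1*2 = 8 - 2 = 6)
a(S) = -4 - S
F(m) = -10 - m (F(m) = (-4 - 1*6) - m = (-4 - 6) - m = -10 - m)
k = -9 (k = 1*(-9) = -9)
k + F(E(-14)) = -9 + (-10 - 1*(-14)) = -9 + (-10 + 14) = -9 + 4 = -5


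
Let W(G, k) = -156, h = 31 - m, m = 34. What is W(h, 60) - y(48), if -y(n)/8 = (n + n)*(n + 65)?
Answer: 86628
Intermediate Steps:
h = -3 (h = 31 - 1*34 = 31 - 34 = -3)
y(n) = -16*n*(65 + n) (y(n) = -8*(n + n)*(n + 65) = -8*2*n*(65 + n) = -16*n*(65 + n))
W(h, 60) - y(48) = -156 - (-16)*48*(65 + 48) = -156 - (-16)*48*113 = -156 - 1*(-86784) = -156 + 86784 = 86628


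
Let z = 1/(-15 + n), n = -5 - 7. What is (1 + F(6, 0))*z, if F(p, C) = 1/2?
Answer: -1/18 ≈ -0.055556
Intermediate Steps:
n = -12
F(p, C) = ½
z = -1/27 (z = 1/(-15 - 12) = 1/(-27) = -1/27 ≈ -0.037037)
(1 + F(6, 0))*z = (1 + ½)*(-1/27) = (3/2)*(-1/27) = -1/18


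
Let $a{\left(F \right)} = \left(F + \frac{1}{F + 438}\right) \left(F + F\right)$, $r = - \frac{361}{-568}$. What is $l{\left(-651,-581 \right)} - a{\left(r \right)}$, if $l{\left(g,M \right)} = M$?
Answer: $- \frac{23383020750249}{40190078240} \approx -581.81$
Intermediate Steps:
$r = \frac{361}{568}$ ($r = \left(-361\right) \left(- \frac{1}{568}\right) = \frac{361}{568} \approx 0.63556$)
$a{\left(F \right)} = 2 F \left(F + \frac{1}{438 + F}\right)$ ($a{\left(F \right)} = \left(F + \frac{1}{438 + F}\right) 2 F = 2 F \left(F + \frac{1}{438 + F}\right)$)
$l{\left(-651,-581 \right)} - a{\left(r \right)} = -581 - 2 \cdot \frac{361}{568} \frac{1}{438 + \frac{361}{568}} \left(1 + \left(\frac{361}{568}\right)^{2} + 438 \cdot \frac{361}{568}\right) = -581 - 2 \cdot \frac{361}{568} \frac{1}{\frac{249145}{568}} \left(1 + \frac{130321}{322624} + \frac{79059}{284}\right) = -581 - 2 \cdot \frac{361}{568} \cdot \frac{568}{249145} \cdot \frac{90263969}{322624} = -581 - \frac{32585292809}{40190078240} = - \frac{23383020750249}{40190078240}$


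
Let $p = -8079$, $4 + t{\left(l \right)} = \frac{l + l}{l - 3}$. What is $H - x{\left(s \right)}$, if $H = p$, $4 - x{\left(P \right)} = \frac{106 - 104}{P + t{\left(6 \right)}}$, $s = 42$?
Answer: $- \frac{169742}{21} \approx -8083.0$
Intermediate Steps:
$t{\left(l \right)} = -4 + \frac{2 l}{-3 + l}$ ($t{\left(l \right)} = -4 + \frac{l + l}{l - 3} = -4 + \frac{2 l}{-3 + l}$)
$x{\left(P \right)} = 4 - \frac{2}{P}$ ($x{\left(P \right)} = 4 - \frac{106 - 104}{P + \frac{2 \left(6 - 6\right)}{-3 + 6}} = 4 - \frac{2}{P + \frac{2 \left(6 - 6\right)}{3}} = 4 - \frac{2}{P + 2 \cdot \frac{1}{3} \cdot 0} = 4 - \frac{2}{P + 0} = 4 - \frac{2}{P}$)
$H = -8079$
$H - x{\left(s \right)} = -8079 - \left(4 - \frac{2}{42}\right) = -8079 - \left(4 - \frac{1}{21}\right) = -8079 - \frac{83}{21} = - \frac{169742}{21}$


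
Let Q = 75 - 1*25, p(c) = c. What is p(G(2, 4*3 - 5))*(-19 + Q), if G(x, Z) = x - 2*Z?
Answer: -372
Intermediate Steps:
Q = 50 (Q = 75 - 25 = 50)
p(G(2, 4*3 - 5))*(-19 + Q) = (2 - 2*(4*3 - 5))*(-19 + 50) = (2 - 2*(12 - 5))*31 = (2 - 2*7)*31 = (2 - 14)*31 = -12*31 = -372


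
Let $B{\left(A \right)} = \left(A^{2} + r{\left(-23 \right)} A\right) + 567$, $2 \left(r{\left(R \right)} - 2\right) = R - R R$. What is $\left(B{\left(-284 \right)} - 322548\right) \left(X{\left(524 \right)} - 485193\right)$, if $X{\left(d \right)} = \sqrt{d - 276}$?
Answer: $79333422237 - 327018 \sqrt{62} \approx 7.9331 \cdot 10^{10}$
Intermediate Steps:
$X{\left(d \right)} = \sqrt{-276 + d}$
$r{\left(R \right)} = 2 + \frac{R}{2} - \frac{R^{2}}{2}$ ($r{\left(R \right)} = 2 + \frac{R - R R}{2} = 2 + \frac{R - R^{2}}{2} = 2 - \left(\frac{R^{2}}{2} - \frac{R}{2}\right) = 2 + \frac{R}{2} - \frac{R^{2}}{2}$)
$B{\left(A \right)} = 567 + A^{2} - 274 A$ ($B{\left(A \right)} = \left(A^{2} + \left(2 + \frac{1}{2} \left(-23\right) - \frac{\left(-23\right)^{2}}{2}\right) A\right) + 567 = \left(A^{2} + \left(2 - \frac{23}{2} - \frac{529}{2}\right) A\right) + 567 = \left(A^{2} - 274 A\right) + 567 = 567 + A^{2} - 274 A$)
$\left(B{\left(-284 \right)} - 322548\right) \left(X{\left(524 \right)} - 485193\right) = \left(\left(567 + \left(-284\right)^{2} - -77816\right) - 322548\right) \left(\sqrt{-276 + 524} - 485193\right) = \left(\left(567 + 80656 + 77816\right) - 322548\right) \left(\sqrt{248} - 485193\right) = \left(159039 - 322548\right) \left(2 \sqrt{62} - 485193\right) = - 163509 \left(-485193 + 2 \sqrt{62}\right) = 79333422237 - 327018 \sqrt{62}$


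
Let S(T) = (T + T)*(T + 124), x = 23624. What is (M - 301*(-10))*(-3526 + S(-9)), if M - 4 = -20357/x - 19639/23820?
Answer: -592861335536389/35170230 ≈ -1.6857e+7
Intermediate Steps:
M = 325509811/140680920 (M = 4 + (-20357/23624 - 19639/23820) = 4 - 237213869/140680920 = 325509811/140680920 ≈ 2.3138)
S(T) = 2*T*(124 + T) (S(T) = (2*T)*(124 + T) = 2*T*(124 + T))
(M - 301*(-10))*(-3526 + S(-9)) = (325509811/140680920 - 301*(-10))*(-3526 + 2*(-9)*(124 - 9)) = (325509811/140680920 + 3010)*(-3526 + 2*(-9)*115) = 423775079011*(-3526 - 2070)/140680920 = (423775079011/140680920)*(-5596) = -592861335536389/35170230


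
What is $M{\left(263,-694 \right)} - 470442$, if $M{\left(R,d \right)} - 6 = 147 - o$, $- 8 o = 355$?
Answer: $- \frac{3761957}{8} \approx -4.7024 \cdot 10^{5}$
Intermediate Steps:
$o = - \frac{355}{8}$ ($o = \left(- \frac{1}{8}\right) 355 = - \frac{355}{8} \approx -44.375$)
$M{\left(R,d \right)} = \frac{1579}{8}$ ($M{\left(R,d \right)} = 6 + \left(147 - - \frac{355}{8}\right) = 6 + \left(147 + \frac{355}{8}\right) = 6 + \frac{1531}{8} = \frac{1579}{8}$)
$M{\left(263,-694 \right)} - 470442 = \frac{1579}{8} - 470442 = - \frac{3761957}{8}$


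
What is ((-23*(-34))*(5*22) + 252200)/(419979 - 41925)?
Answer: 18790/21003 ≈ 0.89463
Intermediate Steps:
((-23*(-34))*(5*22) + 252200)/(419979 - 41925) = (782*110 + 252200)/378054 = (86020 + 252200)*(1/378054) = 338220*(1/378054) = 18790/21003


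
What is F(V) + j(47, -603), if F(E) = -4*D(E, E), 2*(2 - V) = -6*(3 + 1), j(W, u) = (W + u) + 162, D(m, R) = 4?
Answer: -410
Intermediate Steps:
j(W, u) = 162 + W + u
V = 14 (V = 2 - (-3)*(3 + 1) = 2 - (-3)*4 = 2 - 1/2*(-24) = 2 + 12 = 14)
F(E) = -16 (F(E) = -4*4 = -16)
F(V) + j(47, -603) = -16 + (162 + 47 - 603) = -16 - 394 = -410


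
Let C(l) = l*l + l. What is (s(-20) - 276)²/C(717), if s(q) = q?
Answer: 43808/257403 ≈ 0.17019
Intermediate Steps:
C(l) = l + l² (C(l) = l² + l = l + l²)
(s(-20) - 276)²/C(717) = (-20 - 276)²/((717*(1 + 717))) = (-296)²/((717*718)) = 87616/514806 = 87616*(1/514806) = 43808/257403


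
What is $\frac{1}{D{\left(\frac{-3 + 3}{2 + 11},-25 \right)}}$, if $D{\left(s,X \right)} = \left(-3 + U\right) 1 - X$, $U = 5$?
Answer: $\frac{1}{27} \approx 0.037037$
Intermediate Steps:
$D{\left(s,X \right)} = 2 - X$ ($D{\left(s,X \right)} = \left(-3 + 5\right) 1 - X = 2 \cdot 1 - X = 2 - X$)
$\frac{1}{D{\left(\frac{-3 + 3}{2 + 11},-25 \right)}} = \frac{1}{2 - -25} = \frac{1}{2 + 25} = \frac{1}{27}$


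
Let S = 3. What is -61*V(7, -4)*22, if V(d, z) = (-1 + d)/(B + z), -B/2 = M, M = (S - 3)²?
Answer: 2013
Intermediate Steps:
M = 0 (M = (3 - 3)² = 0² = 0)
B = 0 (B = -2*0 = 0)
V(d, z) = (-1 + d)/z (V(d, z) = (-1 + d)/(0 + z) = (-1 + d)/z)
-61*V(7, -4)*22 = -61*(-1 + 7)/(-4)*22 = -(-61)*6/4*22 = -61*(-3/2)*22 = (183/2)*22 = 2013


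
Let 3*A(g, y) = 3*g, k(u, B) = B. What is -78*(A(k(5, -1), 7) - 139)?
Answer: 10920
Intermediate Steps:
A(g, y) = g (A(g, y) = (3*g)/3 = g)
-78*(A(k(5, -1), 7) - 139) = -78*(-1 - 139) = -78*(-140) = 10920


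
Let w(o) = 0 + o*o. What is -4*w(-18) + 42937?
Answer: 41641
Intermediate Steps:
w(o) = o² (w(o) = 0 + o² = o²)
-4*w(-18) + 42937 = -4*(-18)² + 42937 = -4*324 + 42937 = -1296 + 42937 = 41641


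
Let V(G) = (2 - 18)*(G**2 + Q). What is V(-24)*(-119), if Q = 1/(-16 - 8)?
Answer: 3289874/3 ≈ 1.0966e+6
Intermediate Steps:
Q = -1/24 (Q = 1/(-24) = -1/24 ≈ -0.041667)
V(G) = 2/3 - 16*G**2 (V(G) = (2 - 18)*(G**2 - 1/24) = -16*(-1/24 + G**2) = 2/3 - 16*G**2)
V(-24)*(-119) = (2/3 - 16*(-24)**2)*(-119) = (2/3 - 16*576)*(-119) = (2/3 - 9216)*(-119) = -27646/3*(-119) = 3289874/3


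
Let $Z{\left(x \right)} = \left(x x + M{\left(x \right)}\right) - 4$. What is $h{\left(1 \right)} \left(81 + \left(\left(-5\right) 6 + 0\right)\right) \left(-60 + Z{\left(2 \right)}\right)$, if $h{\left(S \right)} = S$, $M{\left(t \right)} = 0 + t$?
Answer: $-2958$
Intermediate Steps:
$M{\left(t \right)} = t$
$Z{\left(x \right)} = -4 + x + x^{2}$ ($Z{\left(x \right)} = \left(x x + x\right) - 4 = \left(x^{2} + x\right) - 4 = \left(x + x^{2}\right) - 4 = -4 + x + x^{2}$)
$h{\left(1 \right)} \left(81 + \left(\left(-5\right) 6 + 0\right)\right) \left(-60 + Z{\left(2 \right)}\right) = 1 \left(81 + \left(\left(-5\right) 6 + 0\right)\right) \left(-60 + \left(-4 + 2 + 2^{2}\right)\right) = 1 \left(81 + \left(-30 + 0\right)\right) \left(-60 + \left(-4 + 2 + 4\right)\right) = 1 \left(81 - 30\right) \left(-60 + 2\right) = 1 \cdot 51 \left(-58\right) = 1 \left(-2958\right) = -2958$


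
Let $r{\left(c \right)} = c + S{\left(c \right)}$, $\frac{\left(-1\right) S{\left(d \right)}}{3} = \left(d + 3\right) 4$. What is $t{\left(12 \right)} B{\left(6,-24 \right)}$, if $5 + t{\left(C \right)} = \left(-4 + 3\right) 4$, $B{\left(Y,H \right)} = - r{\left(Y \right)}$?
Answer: $-918$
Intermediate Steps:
$S{\left(d \right)} = -36 - 12 d$ ($S{\left(d \right)} = - 3 \left(d + 3\right) 4 = - 3 \left(3 + d\right) 4 = - 3 \left(12 + 4 d\right) = -36 - 12 d$)
$r{\left(c \right)} = -36 - 11 c$ ($r{\left(c \right)} = c - \left(36 + 12 c\right) = -36 - 11 c$)
$B{\left(Y,H \right)} = 36 + 11 Y$ ($B{\left(Y,H \right)} = - (-36 - 11 Y) = 36 + 11 Y$)
$t{\left(C \right)} = -9$ ($t{\left(C \right)} = -5 + \left(-4 + 3\right) 4 = -5 - 4 = -9$)
$t{\left(12 \right)} B{\left(6,-24 \right)} = - 9 \left(36 + 11 \cdot 6\right) = - 9 \left(36 + 66\right) = \left(-9\right) 102 = -918$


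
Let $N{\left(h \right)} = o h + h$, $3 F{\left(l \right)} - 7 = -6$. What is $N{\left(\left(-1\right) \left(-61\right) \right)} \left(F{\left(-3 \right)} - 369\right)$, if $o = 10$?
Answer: $- \frac{742126}{3} \approx -2.4738 \cdot 10^{5}$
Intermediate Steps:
$F{\left(l \right)} = \frac{1}{3}$ ($F{\left(l \right)} = \frac{7}{3} + \frac{1}{3} \left(-6\right) = \frac{7}{3} - 2 = \frac{1}{3}$)
$N{\left(h \right)} = 11 h$ ($N{\left(h \right)} = 10 h + h = 11 h$)
$N{\left(\left(-1\right) \left(-61\right) \right)} \left(F{\left(-3 \right)} - 369\right) = 11 \left(\left(-1\right) \left(-61\right)\right) \left(\frac{1}{3} - 369\right) = 11 \cdot 61 \left(- \frac{1106}{3}\right) = 671 \left(- \frac{1106}{3}\right) = - \frac{742126}{3}$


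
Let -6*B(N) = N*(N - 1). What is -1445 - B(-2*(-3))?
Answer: -1440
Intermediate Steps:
B(N) = -N*(-1 + N)/6 (B(N) = -N*(N - 1)/6 = -N*(-1 + N)/6)
-1445 - B(-2*(-3)) = -1445 - (-2*(-3))*(1 - (-2)*(-3))/6 = -1445 - 6*(1 - 1*6)/6 = -1445 - 6*(1 - 6)/6 = -1445 - 6*(-5)/6 = -1445 - 1*(-5) = -1445 + 5 = -1440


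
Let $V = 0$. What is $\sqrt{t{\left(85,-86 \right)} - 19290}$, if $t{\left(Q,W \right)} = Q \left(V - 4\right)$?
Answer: $i \sqrt{19630} \approx 140.11 i$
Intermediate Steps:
$t{\left(Q,W \right)} = - 4 Q$ ($t{\left(Q,W \right)} = Q \left(0 - 4\right) = Q \left(-4\right) = - 4 Q$)
$\sqrt{t{\left(85,-86 \right)} - 19290} = \sqrt{\left(-4\right) 85 - 19290} = \sqrt{-340 - 19290} = \sqrt{-19630} = i \sqrt{19630}$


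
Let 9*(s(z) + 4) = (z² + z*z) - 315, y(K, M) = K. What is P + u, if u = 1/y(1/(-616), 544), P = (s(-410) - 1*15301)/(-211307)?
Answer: -1171684148/1901763 ≈ -616.10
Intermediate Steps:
s(z) = -39 + 2*z²/9 (s(z) = -4 + ((z² + z*z) - 315)/9 = -4 + ((z² + z²) - 315)/9 = -4 + (2*z² - 315)/9 = -4 + (-315 + 2*z²)/9 = -4 + (-35 + 2*z²/9) = -39 + 2*z²/9)
P = -198140/1901763 (P = ((-39 + (2/9)*(-410)²) - 1*15301)/(-211307) = ((-39 + (2/9)*168100) - 15301)*(-1/211307) = ((-39 + 336200/9) - 15301)*(-1/211307) = (335849/9 - 15301)*(-1/211307) = (198140/9)*(-1/211307) = -198140/1901763 ≈ -0.10419)
u = -616 (u = 1/(1/(-616)) = 1/(-1/616) = -616)
P + u = -198140/1901763 - 616 = -1171684148/1901763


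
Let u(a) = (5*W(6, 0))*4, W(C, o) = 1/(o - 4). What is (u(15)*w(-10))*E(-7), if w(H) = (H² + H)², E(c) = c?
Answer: 283500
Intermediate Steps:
W(C, o) = 1/(-4 + o)
u(a) = -5 (u(a) = (5/(-4 + 0))*4 = (5/(-4))*4 = (5*(-¼))*4 = -5/4*4 = -5)
w(H) = (H + H²)²
(u(15)*w(-10))*E(-7) = -5*(-10)²*(1 - 10)²*(-7) = -500*(-9)²*(-7) = -500*81*(-7) = -5*8100*(-7) = -40500*(-7) = 283500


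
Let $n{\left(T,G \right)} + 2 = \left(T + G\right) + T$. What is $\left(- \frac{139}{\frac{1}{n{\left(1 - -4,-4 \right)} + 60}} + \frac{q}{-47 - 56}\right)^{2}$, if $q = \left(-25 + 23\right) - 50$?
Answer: $\frac{839488407696}{10609} \approx 7.913 \cdot 10^{7}$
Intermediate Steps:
$q = -52$ ($q = -2 - 50 = -52$)
$n{\left(T,G \right)} = -2 + G + 2 T$ ($n{\left(T,G \right)} = -2 + \left(\left(T + G\right) + T\right) = -2 + \left(\left(G + T\right) + T\right) = -2 + \left(G + 2 T\right) = -2 + G + 2 T$)
$\left(- \frac{139}{\frac{1}{n{\left(1 - -4,-4 \right)} + 60}} + \frac{q}{-47 - 56}\right)^{2} = \left(- \frac{139}{\frac{1}{\left(-2 - 4 + 2 \left(1 - -4\right)\right) + 60}} - \frac{52}{-47 - 56}\right)^{2} = \left(- \frac{139}{\frac{1}{\left(-2 - 4 + 2 \left(1 + 4\right)\right) + 60}} - \frac{52}{-103}\right)^{2} = \left(- \frac{139}{\frac{1}{\left(-2 - 4 + 2 \cdot 5\right) + 60}} - - \frac{52}{103}\right)^{2} = \left(- \frac{139}{\frac{1}{\left(-2 - 4 + 10\right) + 60}} + \frac{52}{103}\right)^{2} = \left(- \frac{139}{\frac{1}{4 + 60}} + \frac{52}{103}\right)^{2} = \left(- \frac{139}{\frac{1}{64}} + \frac{52}{103}\right)^{2} = \left(- 139 \frac{1}{\frac{1}{64}} + \frac{52}{103}\right)^{2} = \left(\left(-139\right) 64 + \frac{52}{103}\right)^{2} = \left(-8896 + \frac{52}{103}\right)^{2} = \left(- \frac{916236}{103}\right)^{2} = \frac{839488407696}{10609}$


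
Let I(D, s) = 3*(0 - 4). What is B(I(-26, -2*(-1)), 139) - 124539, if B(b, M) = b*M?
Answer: -126207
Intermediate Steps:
I(D, s) = -12 (I(D, s) = 3*(-4) = -12)
B(b, M) = M*b
B(I(-26, -2*(-1)), 139) - 124539 = 139*(-12) - 124539 = -1668 - 124539 = -126207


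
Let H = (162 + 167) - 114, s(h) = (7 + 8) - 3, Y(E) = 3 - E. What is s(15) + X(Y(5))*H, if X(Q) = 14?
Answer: 3022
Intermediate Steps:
s(h) = 12 (s(h) = 15 - 3 = 12)
H = 215 (H = 329 - 114 = 215)
s(15) + X(Y(5))*H = 12 + 14*215 = 12 + 3010 = 3022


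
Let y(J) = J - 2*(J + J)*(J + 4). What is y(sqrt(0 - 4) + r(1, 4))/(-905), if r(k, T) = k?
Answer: 3/905 + 46*I/905 ≈ 0.0033149 + 0.050829*I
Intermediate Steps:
y(J) = J - 4*J*(4 + J) (y(J) = J - 2*2*J*(4 + J) = J - 4*J*(4 + J))
y(sqrt(0 - 4) + r(1, 4))/(-905) = -(sqrt(0 - 4) + 1)*(15 + 4*(sqrt(0 - 4) + 1))/(-905) = -(sqrt(-4) + 1)*(15 + 4*(sqrt(-4) + 1))*(-1/905) = -(2*I + 1)*(15 + 4*(2*I + 1))*(-1/905) = -(1 + 2*I)*(15 + 4*(1 + 2*I))*(-1/905) = -(1 + 2*I)*(15 + (4 + 8*I))*(-1/905) = -(1 + 2*I)*(19 + 8*I)*(-1/905) = (1 + 2*I)*(19 + 8*I)/905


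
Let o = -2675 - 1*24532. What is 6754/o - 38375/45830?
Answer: -270720889/249379362 ≈ -1.0856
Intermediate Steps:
o = -27207 (o = -2675 - 24532 = -27207)
6754/o - 38375/45830 = 6754/(-27207) - 38375/45830 = 6754*(-1/27207) - 38375*1/45830 = -6754/27207 - 7675/9166 = -270720889/249379362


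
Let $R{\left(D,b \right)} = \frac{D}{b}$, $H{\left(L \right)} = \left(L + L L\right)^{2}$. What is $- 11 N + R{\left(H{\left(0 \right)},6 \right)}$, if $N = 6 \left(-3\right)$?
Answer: $198$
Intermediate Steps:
$N = -18$
$H{\left(L \right)} = \left(L + L^{2}\right)^{2}$
$- 11 N + R{\left(H{\left(0 \right)},6 \right)} = \left(-11\right) \left(-18\right) + \frac{0^{2} \left(1 + 0\right)^{2}}{6} = 198 + 0 \cdot 1^{2} \cdot \frac{1}{6} = 198 + 0 \cdot 1 \cdot \frac{1}{6} = 198 + 0 \cdot \frac{1}{6} = 198 + 0 = 198$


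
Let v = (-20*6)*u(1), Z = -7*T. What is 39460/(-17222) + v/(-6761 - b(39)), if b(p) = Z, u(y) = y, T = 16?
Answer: -1194050/525271 ≈ -2.2732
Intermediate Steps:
Z = -112 (Z = -7*16 = -112)
v = -120 (v = -20*6*1 = -120*1 = -120)
b(p) = -112
39460/(-17222) + v/(-6761 - b(39)) = 39460/(-17222) - 120/(-6761 - 1*(-112)) = 39460*(-1/17222) - 120/(-6761 + 112) = -19730/8611 - 120/(-6649) = -19730/8611 - 120*(-1/6649) = -19730/8611 + 120/6649 = -1194050/525271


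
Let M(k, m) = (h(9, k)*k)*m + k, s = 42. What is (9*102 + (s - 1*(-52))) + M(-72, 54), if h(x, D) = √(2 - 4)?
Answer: 940 - 3888*I*√2 ≈ 940.0 - 5498.5*I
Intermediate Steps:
h(x, D) = I*√2 (h(x, D) = √(-2) = I*√2)
M(k, m) = k + I*k*m*√2 (M(k, m) = ((I*√2)*k)*m + k = (I*k*√2)*m + k = I*k*m*√2 + k = k + I*k*m*√2)
(9*102 + (s - 1*(-52))) + M(-72, 54) = (9*102 + (42 - 1*(-52))) - 72*(1 + I*54*√2) = (918 + (42 + 52)) - 72*(1 + 54*I*√2) = (918 + 94) + (-72 - 3888*I*√2) = 1012 + (-72 - 3888*I*√2) = 940 - 3888*I*√2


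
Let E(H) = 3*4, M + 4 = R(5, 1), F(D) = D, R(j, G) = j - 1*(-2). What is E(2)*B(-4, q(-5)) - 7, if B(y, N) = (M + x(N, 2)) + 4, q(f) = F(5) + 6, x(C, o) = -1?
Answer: 65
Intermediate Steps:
R(j, G) = 2 + j (R(j, G) = j + 2 = 2 + j)
M = 3 (M = -4 + (2 + 5) = -4 + 7 = 3)
q(f) = 11 (q(f) = 5 + 6 = 11)
B(y, N) = 6 (B(y, N) = (3 - 1) + 4 = 2 + 4 = 6)
E(H) = 12
E(2)*B(-4, q(-5)) - 7 = 12*6 - 7 = 72 - 7 = 65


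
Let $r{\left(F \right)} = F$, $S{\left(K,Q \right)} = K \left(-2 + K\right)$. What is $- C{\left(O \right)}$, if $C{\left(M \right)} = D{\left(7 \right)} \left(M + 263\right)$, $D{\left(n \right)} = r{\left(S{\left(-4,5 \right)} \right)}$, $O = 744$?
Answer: $-24168$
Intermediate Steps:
$D{\left(n \right)} = 24$ ($D{\left(n \right)} = - 4 \left(-2 - 4\right) = \left(-4\right) \left(-6\right) = 24$)
$C{\left(M \right)} = 6312 + 24 M$ ($C{\left(M \right)} = 24 \left(M + 263\right) = 24 \left(263 + M\right) = 6312 + 24 M$)
$- C{\left(O \right)} = - (6312 + 24 \cdot 744) = - (6312 + 17856) = \left(-1\right) 24168 = -24168$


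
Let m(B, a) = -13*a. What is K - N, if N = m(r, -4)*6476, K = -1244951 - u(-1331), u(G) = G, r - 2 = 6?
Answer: -1580372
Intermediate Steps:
r = 8 (r = 2 + 6 = 8)
K = -1243620 (K = -1244951 - 1*(-1331) = -1244951 + 1331 = -1243620)
N = 336752 (N = -13*(-4)*6476 = 52*6476 = 336752)
K - N = -1243620 - 1*336752 = -1243620 - 336752 = -1580372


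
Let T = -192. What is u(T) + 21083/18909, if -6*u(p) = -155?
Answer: 1019131/37818 ≈ 26.948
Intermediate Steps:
u(p) = 155/6 (u(p) = -1/6*(-155) = 155/6)
u(T) + 21083/18909 = 155/6 + 21083/18909 = 1019131/37818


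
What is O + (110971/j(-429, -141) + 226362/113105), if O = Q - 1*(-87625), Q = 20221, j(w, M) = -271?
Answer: 3293146785077/30651455 ≈ 1.0744e+5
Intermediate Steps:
O = 107846 (O = 20221 - 1*(-87625) = 20221 + 87625 = 107846)
O + (110971/j(-429, -141) + 226362/113105) = 107846 + (110971/(-271) + 226362/113105) = 107846 + (110971*(-1/271) + 226362*(1/113105)) = 107846 + (-110971/271 + 226362/113105) = 107846 - 12490030853/30651455 = 3293146785077/30651455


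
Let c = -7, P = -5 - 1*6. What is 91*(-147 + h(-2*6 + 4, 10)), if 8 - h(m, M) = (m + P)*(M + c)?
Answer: -7462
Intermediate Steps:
P = -11 (P = -5 - 6 = -11)
h(m, M) = 8 - (-11 + m)*(-7 + M) (h(m, M) = 8 - (m - 11)*(M - 7) = 8 - (-11 + m)*(-7 + M))
91*(-147 + h(-2*6 + 4, 10)) = 91*(-147 + (-69 + 7*(-2*6 + 4) + 11*10 - 1*10*(-2*6 + 4))) = 91*(-147 + (-69 + 7*(-12 + 4) + 110 - 1*10*(-12 + 4))) = 91*(-147 + (-69 + 7*(-8) + 110 - 1*10*(-8))) = 91*(-147 + (-69 - 56 + 110 + 80)) = 91*(-147 + 65) = 91*(-82) = -7462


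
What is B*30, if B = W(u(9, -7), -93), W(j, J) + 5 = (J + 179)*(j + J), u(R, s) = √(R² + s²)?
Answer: -240090 + 2580*√130 ≈ -2.1067e+5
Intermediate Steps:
W(j, J) = -5 + (179 + J)*(J + j) (W(j, J) = -5 + (J + 179)*(j + J) = -5 + (179 + J)*(J + j))
B = -8003 + 86*√130 (B = -5 + (-93)² + 179*(-93) + 179*√(9² + (-7)²) - 93*√(9² + (-7)²) = -5 + 8649 - 16647 + 179*√(81 + 49) - 93*√(81 + 49) = -5 + 8649 - 16647 + 179*√130 - 93*√130 = -8003 + 86*√130 ≈ -7022.5)
B*30 = (-8003 + 86*√130)*30 = -240090 + 2580*√130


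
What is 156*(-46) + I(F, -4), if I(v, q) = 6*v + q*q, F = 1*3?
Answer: -7142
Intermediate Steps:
F = 3
I(v, q) = q² + 6*v (I(v, q) = 6*v + q² = q² + 6*v)
156*(-46) + I(F, -4) = 156*(-46) + ((-4)² + 6*3) = -7176 + (16 + 18) = -7176 + 34 = -7142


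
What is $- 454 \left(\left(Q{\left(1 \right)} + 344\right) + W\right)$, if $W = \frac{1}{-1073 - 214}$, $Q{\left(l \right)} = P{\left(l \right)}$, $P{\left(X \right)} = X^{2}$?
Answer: $- \frac{201582356}{1287} \approx -1.5663 \cdot 10^{5}$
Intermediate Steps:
$Q{\left(l \right)} = l^{2}$
$W = - \frac{1}{1287}$ ($W = \frac{1}{-1287} = - \frac{1}{1287} \approx -0.000777$)
$- 454 \left(\left(Q{\left(1 \right)} + 344\right) + W\right) = - 454 \left(\left(1^{2} + 344\right) - \frac{1}{1287}\right) = - 454 \left(\left(1 + 344\right) - \frac{1}{1287}\right) = - 454 \left(345 - \frac{1}{1287}\right) = \left(-454\right) \frac{444014}{1287} = - \frac{201582356}{1287}$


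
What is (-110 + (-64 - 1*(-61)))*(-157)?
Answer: 17741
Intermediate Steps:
(-110 + (-64 - 1*(-61)))*(-157) = (-110 + (-64 + 61))*(-157) = (-110 - 3)*(-157) = -113*(-157) = 17741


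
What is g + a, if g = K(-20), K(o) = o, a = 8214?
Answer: 8194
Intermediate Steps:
g = -20
g + a = -20 + 8214 = 8194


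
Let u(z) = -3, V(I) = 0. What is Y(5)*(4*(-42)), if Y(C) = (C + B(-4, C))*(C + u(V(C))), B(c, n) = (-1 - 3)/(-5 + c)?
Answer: -5488/3 ≈ -1829.3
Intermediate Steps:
B(c, n) = -4/(-5 + c)
Y(C) = (-3 + C)*(4/9 + C) (Y(C) = (C - 4/(-5 - 4))*(C - 3) = (C - 4/(-9))*(-3 + C) = (C - 4*(-1/9))*(-3 + C) = (C + 4/9)*(-3 + C) = (4/9 + C)*(-3 + C) = (-3 + C)*(4/9 + C))
Y(5)*(4*(-42)) = (-4/3 + 5**2 - 23/9*5)*(4*(-42)) = (-4/3 + 25 - 115/9)*(-168) = (98/9)*(-168) = -5488/3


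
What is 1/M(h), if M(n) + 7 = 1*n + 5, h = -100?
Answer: -1/102 ≈ -0.0098039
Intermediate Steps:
M(n) = -2 + n (M(n) = -7 + (1*n + 5) = -7 + (n + 5) = -7 + (5 + n) = -2 + n)
1/M(h) = 1/(-2 - 100) = 1/(-102) = -1/102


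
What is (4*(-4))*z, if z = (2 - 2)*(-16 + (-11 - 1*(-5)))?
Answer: 0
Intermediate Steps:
z = 0 (z = 0*(-16 + (-11 + 5)) = 0*(-16 - 6) = 0*(-22) = 0)
(4*(-4))*z = (4*(-4))*0 = -16*0 = 0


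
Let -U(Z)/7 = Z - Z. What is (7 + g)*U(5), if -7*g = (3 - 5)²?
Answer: 0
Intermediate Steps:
U(Z) = 0 (U(Z) = -7*(Z - Z) = -7*0 = 0)
g = -4/7 (g = -(3 - 5)²/7 = -⅐*(-2)² = -⅐*4 = -4/7 ≈ -0.57143)
(7 + g)*U(5) = (7 - 4/7)*0 = (45/7)*0 = 0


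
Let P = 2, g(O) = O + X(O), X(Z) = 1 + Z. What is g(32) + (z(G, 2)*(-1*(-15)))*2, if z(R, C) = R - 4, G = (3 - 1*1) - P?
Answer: -55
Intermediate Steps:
g(O) = 1 + 2*O (g(O) = O + (1 + O) = 1 + 2*O)
G = 0 (G = (3 - 1*1) - 1*2 = (3 - 1) - 2 = 2 - 2 = 0)
z(R, C) = -4 + R
g(32) + (z(G, 2)*(-1*(-15)))*2 = (1 + 2*32) + ((-4 + 0)*(-1*(-15)))*2 = (1 + 64) - 4*15*2 = 65 - 60*2 = 65 - 120 = -55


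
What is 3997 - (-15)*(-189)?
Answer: 1162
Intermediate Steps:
3997 - (-15)*(-189) = 3997 - 1*2835 = 3997 - 2835 = 1162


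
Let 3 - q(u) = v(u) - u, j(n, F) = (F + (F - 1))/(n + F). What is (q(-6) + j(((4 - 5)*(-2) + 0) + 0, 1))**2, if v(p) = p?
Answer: 100/9 ≈ 11.111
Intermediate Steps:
j(n, F) = (-1 + 2*F)/(F + n) (j(n, F) = (F + (-1 + F))/(F + n) = (-1 + 2*F)/(F + n))
q(u) = 3 (q(u) = 3 - (u - u) = 3 - 1*0 = 3 + 0 = 3)
(q(-6) + j(((4 - 5)*(-2) + 0) + 0, 1))**2 = (3 + (-1 + 2*1)/(1 + (((4 - 5)*(-2) + 0) + 0)))**2 = (3 + (-1 + 2)/(1 + ((-1*(-2) + 0) + 0)))**2 = (3 + 1/(1 + ((2 + 0) + 0)))**2 = (3 + 1/(1 + (2 + 0)))**2 = (3 + 1/(1 + 2))**2 = (3 + 1/3)**2 = (10/3)**2 = 100/9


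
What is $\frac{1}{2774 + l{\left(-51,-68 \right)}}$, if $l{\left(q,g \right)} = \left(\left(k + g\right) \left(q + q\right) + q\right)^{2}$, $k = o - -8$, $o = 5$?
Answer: $\frac{1}{30905255} \approx 3.2357 \cdot 10^{-8}$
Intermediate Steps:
$k = 13$ ($k = 5 - -8 = 5 + 8 = 13$)
$l{\left(q,g \right)} = \left(q + 2 q \left(13 + g\right)\right)^{2}$ ($l{\left(q,g \right)} = \left(\left(13 + g\right) \left(q + q\right) + q\right)^{2} = \left(\left(13 + g\right) 2 q + q\right)^{2} = \left(2 q \left(13 + g\right) + q\right)^{2} = \left(q + 2 q \left(13 + g\right)\right)^{2}$)
$\frac{1}{2774 + l{\left(-51,-68 \right)}} = \frac{1}{2774 + \left(-51\right)^{2} \left(27 + 2 \left(-68\right)\right)^{2}} = \frac{1}{2774 + 2601 \left(27 - 136\right)^{2}} = \frac{1}{2774 + 2601 \left(-109\right)^{2}} = \frac{1}{2774 + 2601 \cdot 11881} = \frac{1}{2774 + 30902481} = \frac{1}{30905255}$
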